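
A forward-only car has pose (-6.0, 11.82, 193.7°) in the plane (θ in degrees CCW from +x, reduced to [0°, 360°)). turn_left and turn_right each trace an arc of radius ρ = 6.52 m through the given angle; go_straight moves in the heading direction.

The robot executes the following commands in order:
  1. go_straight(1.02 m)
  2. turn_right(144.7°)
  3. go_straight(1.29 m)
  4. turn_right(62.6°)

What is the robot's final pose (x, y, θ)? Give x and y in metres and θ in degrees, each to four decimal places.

set_pose: (x, y, θ) = (-6.0000, 11.8200, 193.7000°), ρ = 6.52
go_straight(1.02): x += 1.02·cos θ, y += 1.02·sin θ → (-6.9910, 11.5784, 193.7000°)
turn_right(144.7°): centre at ρ to the right, rotate −144.7° → (-13.4559, 22.1904, 49.0000°)
go_straight(1.29): x += 1.29·cos θ, y += 1.29·sin θ → (-12.6096, 23.1640, 49.0000°)
turn_right(62.6°): centre at ρ to the right, rotate −62.6° → (-6.1557, 25.2237, -13.6000° ≡ 346.4000°)

(-6.1557, 25.2237, 346.4000°)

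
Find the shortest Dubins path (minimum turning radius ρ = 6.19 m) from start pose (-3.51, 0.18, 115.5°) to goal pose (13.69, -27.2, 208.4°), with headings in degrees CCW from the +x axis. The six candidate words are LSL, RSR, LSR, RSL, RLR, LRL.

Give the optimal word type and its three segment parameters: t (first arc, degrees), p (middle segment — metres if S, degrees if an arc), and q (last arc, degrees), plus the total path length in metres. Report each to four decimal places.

RSR: t = 186.0877°, p = 26.0826 m, q = 81.0123°, L = 54.9390 m

Let ψ = atan2(Δy, Δx) = atan2(-27.38, 17.20) = -57.8631° be the start→goal bearing.
Normalize: d = |goal − start| / ρ = 32.334260/6.19 = 5.223629, α = (θ_start − ψ) mod 360° = 173.3631° = 3.025758 rad, β = (θ_goal − ψ) mod 360° = 266.2631° = 4.647168 rad.
Common terms: sin α = 0.115576, cos α = -0.993299, sin β = -0.997874, cos β = -0.065174, cos(α−β) = -0.050593, d² = 27.286295. Work in radians in the unit-radius frame; every candidate has L = ρ·(t + p + q).
LSL: p² = 2 + d² − 2cos(α−β) + 2d(sin α − sin β) = 41.019981; p = √p² = 6.404684; φ = atan2(cos β − cos α, d + sin α − sin β) = 0.145425 rad; t = (φ − α) mod 2π = 3.402853 rad, q = (β − φ) mod 2π = 4.501743 rad → L = 6.19·(3.402853 + 6.404684 + 4.501743) = 6.19·14.309280 = 88.574446 m
RSR: p² = 2 + d² − 2cos(α−β) + 2d(sin β − sin α) = 17.754981; p = √p² = 4.213666; φ = atan2(cos α − cos β, d − sin α + sin β) = -0.222086 rad; t = (α − φ) mod 2π = 3.247844 rad, q = (φ − β) mod 2π = 1.413931 rad → L = 6.19·(3.247844 + 4.213666 + 1.413931) = 6.19·8.875440 = 54.938976 m
LSR: p² = d² − 2 + 2cos(α−β) + 2d(sin α + sin β) = 15.967519; p = √p² = 3.995938; φ = atan2(−cos α − cos β, d + sin α + sin β) − atan2(−2, p) = 0.703201 rad; t = (φ − α) mod 2π = 3.960629 rad, q = (φ − β) mod 2π = 2.339218 rad → L = 6.19·(3.960629 + 3.995938 + 2.339218) = 6.19·10.295785 = 63.730910 m
RSL: p² = d² − 2 + 2cos(α−β) − 2d(sin α + sin β) = 34.402699; p = √p² = 5.865381; φ = atan2(cos α + cos β, d − sin α − sin β) − atan2(2, p) = -0.500266 rad; t = (α − φ) mod 2π = 3.526024 rad, q = (β − φ) mod 2π = 5.147434 rad → L = 6.19·(3.526024 + 5.865381 + 5.147434) = 6.19·14.538839 = 89.995416 m
RLR: c = (6 − d² + 2cos(α−β) + 2d(sin α − sin β))/8 = -1.219373, |c| > 1 → infeasible
LRL: c = (6 − d² + 2cos(α−β) − 2d(sin α − sin β))/8 = -4.127498, |c| > 1 → infeasible
Shortest: RSR with L = 54.938976 m ≈ 54.9390 m
Convert RSR to answer units (arcs ×180/π): t = 3.247844·180/π = 186.0877°, p = ρ·p = 6.19·4.213666 = 26.0826 m, q = 1.413931·180/π = 81.0123°, L = 54.9390 m.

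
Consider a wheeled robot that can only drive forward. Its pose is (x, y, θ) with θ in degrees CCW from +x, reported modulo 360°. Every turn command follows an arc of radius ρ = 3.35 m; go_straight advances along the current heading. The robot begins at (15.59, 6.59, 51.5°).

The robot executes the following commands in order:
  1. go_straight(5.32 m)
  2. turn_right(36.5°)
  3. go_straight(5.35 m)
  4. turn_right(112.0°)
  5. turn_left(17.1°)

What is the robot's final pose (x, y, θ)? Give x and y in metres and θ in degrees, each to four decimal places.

set_pose: (x, y, θ) = (15.5900, 6.5900, 51.5000°), ρ = 3.35
go_straight(5.32): x += 5.32·cos θ, y += 5.32·sin θ → (18.9018, 10.7535, 51.5000°)
turn_right(36.5°): centre at ρ to the right, rotate −36.5° → (20.6565, 11.9039, 15.0000°)
go_straight(5.35): x += 5.35·cos θ, y += 5.35·sin θ → (25.8242, 13.2886, 15.0000°)
turn_right(112.0°): centre at ρ to the right, rotate −112.0° → (30.0162, 9.6445, -97.0000° ≡ 263.0000°)
turn_left(17.1°): centre at ρ to the left, rotate +17.1° → (30.0432, 8.6487, 280.1000°)

(30.0432, 8.6487, 280.1000°)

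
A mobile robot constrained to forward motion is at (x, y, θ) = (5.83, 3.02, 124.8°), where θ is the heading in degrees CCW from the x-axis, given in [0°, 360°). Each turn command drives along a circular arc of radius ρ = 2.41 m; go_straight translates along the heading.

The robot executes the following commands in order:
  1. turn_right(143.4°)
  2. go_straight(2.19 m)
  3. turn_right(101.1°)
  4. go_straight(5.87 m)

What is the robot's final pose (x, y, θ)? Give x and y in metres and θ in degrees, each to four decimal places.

(9.0696, -2.5960, 240.3000°)

set_pose: (x, y, θ) = (5.8300, 3.0200, 124.8000°), ρ = 2.41
turn_right(143.4°): centre at ρ to the right, rotate −143.4° → (8.5777, 6.6795, -18.6000° ≡ 341.4000°)
go_straight(2.19): x += 2.19·cos θ, y += 2.19·sin θ → (10.6533, 5.9810, 341.4000°)
turn_right(101.1°): centre at ρ to the right, rotate −101.1° → (11.9780, 2.5028, 240.3000°)
go_straight(5.87): x += 5.87·cos θ, y += 5.87·sin θ → (9.0696, -2.5960, 240.3000°)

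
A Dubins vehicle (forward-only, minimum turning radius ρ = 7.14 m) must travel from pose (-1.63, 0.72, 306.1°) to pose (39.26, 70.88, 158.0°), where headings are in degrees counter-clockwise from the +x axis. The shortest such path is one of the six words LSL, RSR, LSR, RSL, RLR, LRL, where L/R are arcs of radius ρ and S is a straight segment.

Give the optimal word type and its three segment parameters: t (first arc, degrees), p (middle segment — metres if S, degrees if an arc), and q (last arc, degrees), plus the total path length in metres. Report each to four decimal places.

LSL: t = 115.2280°, p = 67.6252 m, q = 96.6720°, L = 94.0315 m

Let ψ = atan2(Δy, Δx) = atan2(70.16, 40.89) = 59.7659° be the start→goal bearing.
Normalize: d = |goal − start| / ρ = 81.206020/7.14 = 11.373392, α = (θ_start − ψ) mod 360° = 246.3341° = 4.299341 rad, β = (θ_goal − ψ) mod 360° = 98.2341° = 1.714508 rad.
Common terms: sin α = -0.915902, cos α = -0.401403, sin β = 0.989691, cos β = -0.143218, cos(α−β) = -0.848972, d² = 129.354049. Work in radians in the unit-radius frame; every candidate has L = ρ·(t + p + q).
LSL: p² = 2 + d² − 2cos(α−β) + 2d(sin α − sin β) = 89.705885; p = √p² = 9.471319; φ = atan2(cos β − cos α, d + sin α − sin β) = 0.027263 rad; t = (φ − α) mod 2π = 2.011107 rad, q = (β − φ) mod 2π = 1.687245 rad → L = 7.14·(2.011107 + 9.471319 + 1.687245) = 7.14·13.169672 = 94.031456 m
RSR: p² = 2 + d² − 2cos(α−β) + 2d(sin β − sin α) = 176.398101; p = √p² = 13.281495; φ = atan2(cos α − cos β, d − sin α + sin β) = -0.019441 rad; t = (α − φ) mod 2π = 4.318782 rad, q = (φ − β) mod 2π = 4.549236 rad → L = 7.14·(4.318782 + 13.281495 + 4.549236) = 7.14·22.149513 = 158.147520 m
LSR: p² = d² − 2 + 2cos(α−β) + 2d(sin α + sin β) = 127.334582; p = √p² = 11.284263; φ = atan2(−cos α − cos β, d + sin α + sin β) − atan2(−2, p) = 0.222957 rad; t = (φ − α) mod 2π = 2.206802 rad, q = (φ − β) mod 2π = 4.791634 rad → L = 7.14·(2.206802 + 11.284263 + 4.791634) = 7.14·18.282699 = 130.538468 m
RSL: p² = d² − 2 + 2cos(α−β) − 2d(sin α + sin β) = 123.977630; p = √p² = 11.134524; φ = atan2(cos α + cos β, d − sin α − sin β) − atan2(2, p) = -0.225887 rad; t = (α − φ) mod 2π = 4.525228 rad, q = (β − φ) mod 2π = 1.940396 rad → L = 7.14·(4.525228 + 11.134524 + 1.940396) = 7.14·17.600148 = 125.665057 m
RLR: c = (6 − d² + 2cos(α−β) + 2d(sin α − sin β))/8 = -21.049763, |c| > 1 → infeasible
LRL: c = (6 − d² + 2cos(α−β) − 2d(sin α − sin β))/8 = -10.213236, |c| > 1 → infeasible
Shortest: LSL with L = 94.031456 m ≈ 94.0315 m
Convert LSL to answer units (arcs ×180/π): t = 2.011107·180/π = 115.2280°, p = ρ·p = 7.14·9.471319 = 67.6252 m, q = 1.687245·180/π = 96.6720°, L = 94.0315 m.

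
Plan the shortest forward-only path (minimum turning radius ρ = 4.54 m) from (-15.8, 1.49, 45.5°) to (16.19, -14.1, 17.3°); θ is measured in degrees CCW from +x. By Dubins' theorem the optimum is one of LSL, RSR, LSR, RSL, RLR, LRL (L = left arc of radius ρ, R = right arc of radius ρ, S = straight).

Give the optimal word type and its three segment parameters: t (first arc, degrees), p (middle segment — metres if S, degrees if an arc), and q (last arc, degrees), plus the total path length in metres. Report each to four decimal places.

RSL: t = 80.4497°, p = 27.0848 m, q = 52.2497°, L = 37.5996 m

Let ψ = atan2(Δy, Δx) = atan2(-15.59, 31.99) = -25.9818° be the start→goal bearing.
Normalize: d = |goal − start| / ρ = 35.586630/4.54 = 7.838465, α = (θ_start − ψ) mod 360° = 71.4818° = 1.247593 rad, β = (θ_goal − ψ) mod 360° = 43.2818° = 0.755410 rad.
Common terms: sin α = 0.948223, cos α = 0.317606, sin β = 0.685587, cos β = 0.727990, cos(α−β) = 0.881303, d² = 61.441528. Work in radians in the unit-radius frame; every candidate has L = ρ·(t + p + q).
LSL: p² = 2 + d² − 2cos(α−β) + 2d(sin α − sin β) = 65.796240; p = √p² = 8.111488; φ = atan2(cos β − cos α, d + sin α − sin β) = 0.050615 rad; t = (φ − α) mod 2π = 5.086207 rad, q = (β − φ) mod 2π = 0.704796 rad → L = 4.54·(5.086207 + 8.111488 + 0.704796) = 4.54·13.902491 = 63.117307 m
RSR: p² = 2 + d² − 2cos(α−β) + 2d(sin β − sin α) = 57.561602; p = √p² = 7.586936; φ = atan2(cos α − cos β, d − sin α + sin β) = -0.054117 rad; t = (α − φ) mod 2π = 1.301710 rad, q = (φ − β) mod 2π = 5.473658 rad → L = 4.54·(1.301710 + 7.586936 + 5.473658) = 4.54·14.362304 = 65.204862 m
LSR: p² = d² − 2 + 2cos(α−β) + 2d(sin α + sin β) = 86.817263; p = √p² = 9.317578; φ = atan2(−cos α − cos β, d + sin α + sin β) − atan2(−2, p) = 0.101500 rad; t = (φ − α) mod 2π = 5.137092 rad, q = (φ − β) mod 2π = 5.629275 rad → L = 4.54·(5.137092 + 9.317578 + 5.629275) = 4.54·20.083945 = 91.181112 m
RSL: p² = d² − 2 + 2cos(α−β) − 2d(sin α + sin β) = 35.591007; p = √p² = 5.965820; φ = atan2(cos α + cos β, d − sin α − sin β) − atan2(2, p) = -0.156519 rad; t = (α − φ) mod 2π = 1.404112 rad, q = (β − φ) mod 2π = 0.911929 rad → L = 4.54·(1.404112 + 5.965820 + 0.911929) = 4.54·8.281861 = 37.599649 m
RLR: c = (6 − d² + 2cos(α−β) + 2d(sin α − sin β))/8 = -6.195200, |c| > 1 → infeasible
LRL: c = (6 − d² + 2cos(α−β) − 2d(sin α − sin β))/8 = -7.224530, |c| > 1 → infeasible
Shortest: RSL with L = 37.599649 m ≈ 37.5996 m
Convert RSL to answer units (arcs ×180/π): t = 1.404112·180/π = 80.4497°, p = ρ·p = 4.54·5.965820 = 27.0848 m, q = 0.911929·180/π = 52.2497°, L = 37.5996 m.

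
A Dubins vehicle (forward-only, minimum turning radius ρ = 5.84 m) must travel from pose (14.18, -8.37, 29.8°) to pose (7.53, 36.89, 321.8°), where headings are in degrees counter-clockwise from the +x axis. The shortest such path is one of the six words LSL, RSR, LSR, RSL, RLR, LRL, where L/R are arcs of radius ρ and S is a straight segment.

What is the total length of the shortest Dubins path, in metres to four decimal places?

59.8322 m

Let ψ = atan2(Δy, Δx) = atan2(45.26, -6.65) = 98.3586° be the start→goal bearing.
Normalize: d = |goal − start| / ρ = 45.745930/5.84 = 7.833207, α = (θ_start − ψ) mod 360° = 291.4414° = 5.086612 rad, β = (θ_goal − ψ) mod 360° = 223.4414° = 3.899788 rad.
Common terms: sin α = -0.930792, cos α = 0.365549, sin β = -0.687612, cos β = -0.726078, cos(α−β) = 0.374607, d² = 61.359135. Work in radians in the unit-radius frame; every candidate has L = ρ·(t + p + q).
LSL: p² = 2 + d² − 2cos(α−β) + 2d(sin α − sin β) = 58.800170; p = √p² = 7.668127; φ = atan2(cos β − cos α, d + sin α − sin β) = -0.142844 rad; t = (φ − α) mod 2π = 1.053729 rad, q = (β − φ) mod 2π = 4.042633 rad → L = 5.84·(1.053729 + 7.668127 + 4.042633) = 5.84·12.764488 = 74.544612 m
RSR: p² = 2 + d² − 2cos(α−β) + 2d(sin β − sin α) = 66.419673; p = √p² = 8.149827; φ = atan2(cos α − cos β, d − sin α + sin β) = 0.134349 rad; t = (α − φ) mod 2π = 4.952263 rad, q = (φ − β) mod 2π = 2.517746 rad → L = 5.84·(4.952263 + 8.149827 + 2.517746) = 5.84·15.619836 = 91.219841 m
LSR: p² = d² − 2 + 2cos(α−β) + 2d(sin α + sin β) = 34.753756; p = √p² = 5.895232; φ = atan2(−cos α − cos β, d + sin α + sin β) − atan2(−2, p) = 0.385019 rad; t = (φ − α) mod 2π = 1.581592 rad, q = (φ − β) mod 2π = 2.768416 rad → L = 5.84·(1.581592 + 5.895232 + 2.768416) = 5.84·10.245240 = 59.832200 m
RSL: p² = d² − 2 + 2cos(α−β) − 2d(sin α + sin β) = 85.462940; p = √p² = 9.244617; φ = atan2(cos α + cos β, d − sin α − sin β) − atan2(2, p) = -0.251185 rad; t = (α − φ) mod 2π = 5.337797 rad, q = (β − φ) mod 2π = 4.150973 rad → L = 5.84·(5.337797 + 9.244617 + 4.150973) = 5.84·18.733387 = 109.402978 m
RLR: c = (6 − d² + 2cos(α−β) + 2d(sin α − sin β))/8 = -7.302459, |c| > 1 → infeasible
LRL: c = (6 − d² + 2cos(α−β) − 2d(sin α − sin β))/8 = -6.350021, |c| > 1 → infeasible
Shortest: LSR with L = 59.832200 m ≈ 59.8322 m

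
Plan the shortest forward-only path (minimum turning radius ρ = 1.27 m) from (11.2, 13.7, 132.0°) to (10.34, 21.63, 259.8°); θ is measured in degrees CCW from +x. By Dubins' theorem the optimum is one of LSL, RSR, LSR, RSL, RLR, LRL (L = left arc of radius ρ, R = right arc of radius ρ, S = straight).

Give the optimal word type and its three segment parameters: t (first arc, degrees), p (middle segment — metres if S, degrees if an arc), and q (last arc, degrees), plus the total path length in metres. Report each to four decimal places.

Let ψ = atan2(Δy, Δx) = atan2(7.93, -0.86) = 96.1895° be the start→goal bearing.
Normalize: d = |goal − start| / ρ = 7.976497/1.27 = 6.280706, α = (θ_start − ψ) mod 360° = 35.8105° = 0.625012 rad, β = (θ_goal − ψ) mod 360° = 163.6105° = 2.855542 rad.
Common terms: sin α = 0.585107, cos α = 0.810956, sin β = 0.282165, cos β = -0.959366, cos(α−β) = -0.612907, d² = 39.447269. Work in radians in the unit-radius frame; every candidate has L = ρ·(t + p + q).
LSL: p² = 2 + d² − 2cos(α−β) + 2d(sin α − sin β) = 46.478455; p = √p² = 6.817511; φ = atan2(cos β − cos α, d + sin α − sin β) = -0.262683 rad; t = (φ − α) mod 2π = 5.395490 rad, q = (β − φ) mod 2π = 3.118226 rad → L = 1.27·(5.395490 + 6.817511 + 3.118226) = 1.27·15.331227 = 19.470658 m
RSR: p² = 2 + d² − 2cos(α−β) + 2d(sin β − sin α) = 38.867711; p = √p² = 6.234397; φ = atan2(cos α − cos β, d − sin α + sin β) = 0.287922 rad; t = (α − φ) mod 2π = 0.337089 rad, q = (φ − β) mod 2π = 3.715565 rad → L = 1.27·(0.337089 + 6.234397 + 3.715565) = 1.27·10.287052 = 13.064556 m
LSR: p² = d² − 2 + 2cos(α−β) + 2d(sin α + sin β) = 47.115614; p = √p² = 6.864081; φ = atan2(−cos α − cos β, d + sin α + sin β) − atan2(−2, p) = 0.304282 rad; t = (φ − α) mod 2π = 5.962456 rad, q = (φ − β) mod 2π = 3.731925 rad → L = 1.27·(5.962456 + 6.864081 + 3.731925) = 1.27·16.558462 = 21.029247 m
RSL: p² = d² − 2 + 2cos(α−β) − 2d(sin α + sin β) = 25.327295; p = √p² = 5.032623; φ = atan2(cos α + cos β, d − sin α − sin β) − atan2(2, p) = -0.405677 rad; t = (α − φ) mod 2π = 1.030689 rad, q = (β − φ) mod 2π = 3.261220 rad → L = 1.27·(1.030689 + 5.032623 + 3.261220) = 1.27·9.324531 = 11.842155 m
RLR: c = (6 − d² + 2cos(α−β) + 2d(sin α − sin β))/8 = -3.858464, |c| > 1 → infeasible
LRL: c = (6 − d² + 2cos(α−β) − 2d(sin α − sin β))/8 = -4.809807, |c| > 1 → infeasible
Shortest: RSL with L = 11.842155 m ≈ 11.8422 m
Convert RSL to answer units (arcs ×180/π): t = 1.030689·180/π = 59.0541°, p = ρ·p = 1.27·5.032623 = 6.3914 m, q = 3.261220·180/π = 186.8541°, L = 11.8422 m.

RSL: t = 59.0541°, p = 6.3914 m, q = 186.8541°, L = 11.8422 m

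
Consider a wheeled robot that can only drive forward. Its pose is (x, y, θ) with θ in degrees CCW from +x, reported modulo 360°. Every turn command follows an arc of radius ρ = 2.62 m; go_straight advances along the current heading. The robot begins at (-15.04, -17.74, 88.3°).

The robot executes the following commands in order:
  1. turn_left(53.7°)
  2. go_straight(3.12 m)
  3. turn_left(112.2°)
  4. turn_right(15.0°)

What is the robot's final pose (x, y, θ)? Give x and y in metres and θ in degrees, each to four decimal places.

set_pose: (x, y, θ) = (-15.0400, -17.7400, 88.3000°), ρ = 2.62
turn_left(53.7°): centre at ρ to the left, rotate +53.7° → (-16.0458, -15.5977, 142.0000°)
go_straight(3.12): x += 3.12·cos θ, y += 3.12·sin θ → (-18.5044, -13.6768, 142.0000°)
turn_left(112.2°): centre at ρ to the left, rotate +112.2° → (-22.6385, -15.0280, 254.2000°)
turn_right(15.0°): centre at ρ to the right, rotate −15.0° → (-22.9090, -15.6562, 239.2000°)

(-22.9090, -15.6562, 239.2000°)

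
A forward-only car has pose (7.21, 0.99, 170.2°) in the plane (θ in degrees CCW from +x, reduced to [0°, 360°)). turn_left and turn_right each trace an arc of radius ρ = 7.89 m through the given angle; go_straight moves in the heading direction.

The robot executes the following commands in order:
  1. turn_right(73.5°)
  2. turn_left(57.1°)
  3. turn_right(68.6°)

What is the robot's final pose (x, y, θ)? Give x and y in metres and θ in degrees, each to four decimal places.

(-8.0146, 21.7428, 85.2000°)

set_pose: (x, y, θ) = (7.2100, 0.9900, 170.2000°), ρ = 7.89
turn_right(73.5°): centre at ρ to the right, rotate −73.5° → (0.7168, 7.8443, 96.7000°)
turn_left(57.1°): centre at ρ to the left, rotate +57.1° → (-3.6358, 14.0032, 153.8000°)
turn_right(68.6°): centre at ρ to the right, rotate −68.6° → (-8.0146, 21.7428, 85.2000°)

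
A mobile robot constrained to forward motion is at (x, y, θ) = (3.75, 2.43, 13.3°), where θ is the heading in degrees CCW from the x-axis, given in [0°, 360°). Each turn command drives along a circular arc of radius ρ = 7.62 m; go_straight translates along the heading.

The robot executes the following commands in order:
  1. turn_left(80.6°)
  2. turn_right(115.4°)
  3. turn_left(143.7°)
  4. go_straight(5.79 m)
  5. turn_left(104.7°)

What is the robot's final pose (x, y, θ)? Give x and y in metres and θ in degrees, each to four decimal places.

set_pose: (x, y, θ) = (3.7500, 2.4300, 13.3000°), ρ = 7.62
turn_left(80.6°): centre at ρ to the left, rotate +80.6° → (9.5994, 10.3639, 93.9000°)
turn_right(115.4°): centre at ρ to the right, rotate −115.4° → (19.9945, 17.9720, -21.5000° ≡ 338.5000°)
turn_left(143.7°): centre at ρ to the left, rotate +143.7° → (29.2352, 29.1223, 482.2000° ≡ 122.2000°)
go_straight(5.79): x += 5.79·cos θ, y += 5.79·sin θ → (26.1498, 34.0217, 122.2000°)
turn_left(104.7°): centre at ρ to the left, rotate +104.7° → (14.1380, 35.1677, 226.9000°)

(14.1380, 35.1677, 226.9000°)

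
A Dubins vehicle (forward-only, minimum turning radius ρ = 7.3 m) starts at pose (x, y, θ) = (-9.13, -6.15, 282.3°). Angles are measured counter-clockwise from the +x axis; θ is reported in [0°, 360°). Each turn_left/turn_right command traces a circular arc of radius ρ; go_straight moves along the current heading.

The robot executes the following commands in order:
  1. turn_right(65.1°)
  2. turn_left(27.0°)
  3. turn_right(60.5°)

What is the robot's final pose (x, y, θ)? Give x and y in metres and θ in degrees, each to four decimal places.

set_pose: (x, y, θ) = (-9.1300, -6.1500, 282.3000°), ρ = 7.3
turn_right(65.1°): centre at ρ to the right, rotate −65.1° → (-11.8489, -13.5198, 217.2000°)
turn_left(27.0°): centre at ρ to the left, rotate +27.0° → (-14.0076, -16.1573, 244.2000°)
turn_right(60.5°): centre at ρ to the right, rotate −60.5° → (-20.1089, -20.2649, 183.7000°)

(-20.1089, -20.2649, 183.7000°)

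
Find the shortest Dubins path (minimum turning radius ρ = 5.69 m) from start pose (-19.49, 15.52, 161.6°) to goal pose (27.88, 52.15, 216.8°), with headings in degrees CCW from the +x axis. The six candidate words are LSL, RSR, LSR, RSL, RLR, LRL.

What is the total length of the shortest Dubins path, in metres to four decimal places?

Let ψ = atan2(Δy, Δx) = atan2(36.63, 47.37) = 37.7139° be the start→goal bearing.
Normalize: d = |goal − start| / ρ = 59.880496/5.69 = 10.523813, α = (θ_start − ψ) mod 360° = 123.8861° = 2.162221 rad, β = (θ_goal − ψ) mod 360° = 179.0861° = 3.125643 rad.
Common terms: sin α = 0.830147, cos α = -0.557544, sin β = 0.015949, cos β = -0.999873, cos(α−β) = 0.570714, d² = 110.750640. Work in radians in the unit-radius frame; every candidate has L = ρ·(t + p + q).
LSL: p² = 2 + d² − 2cos(α−β) + 2d(sin α − sin β) = 128.746148; p = √p² = 11.346636; φ = atan2(cos β − cos α, d + sin α − sin β) = -0.038993 rad; t = (φ − α) mod 2π = 4.081971 rad, q = (β − φ) mod 2π = 3.164636 rad → L = 5.69·(4.081971 + 11.346636 + 3.164636) = 5.69·18.593243 = 105.795553 m
RSR: p² = 2 + d² − 2cos(α−β) + 2d(sin β − sin α) = 94.472278; p = √p² = 9.719685; φ = atan2(cos α − cos β, d − sin α + sin β) = 0.045524 rad; t = (α − φ) mod 2π = 2.116697 rad, q = (φ − β) mod 2π = 3.203067 rad → L = 5.69·(2.116697 + 9.719685 + 3.203067) = 5.69·15.039449 = 85.574463 m
LSR: p² = d² − 2 + 2cos(α−β) + 2d(sin α + sin β) = 127.700386; p = √p² = 11.300460; φ = atan2(−cos α − cos β, d + sin α + sin β) − atan2(−2, p) = 0.311300 rad; t = (φ − α) mod 2π = 4.432264 rad, q = (φ − β) mod 2π = 3.468842 rad → L = 5.69·(4.432264 + 11.300460 + 3.468842) = 5.69·19.201566 = 109.256911 m
RSL: p² = d² − 2 + 2cos(α−β) − 2d(sin α + sin β) = 92.083749; p = √p² = 9.596028; φ = atan2(cos α + cos β, d − sin α − sin β) − atan2(2, p) = -0.365038 rad; t = (α − φ) mod 2π = 2.527259 rad, q = (β − φ) mod 2π = 3.490681 rad → L = 5.69·(2.527259 + 9.596028 + 3.490681) = 5.69·15.613968 = 88.843478 m
RLR: c = (6 − d² + 2cos(α−β) + 2d(sin α − sin β))/8 = -10.809035, |c| > 1 → infeasible
LRL: c = (6 − d² + 2cos(α−β) − 2d(sin α − sin β))/8 = -15.093269, |c| > 1 → infeasible
Shortest: RSR with L = 85.574463 m ≈ 85.5745 m

85.5745 m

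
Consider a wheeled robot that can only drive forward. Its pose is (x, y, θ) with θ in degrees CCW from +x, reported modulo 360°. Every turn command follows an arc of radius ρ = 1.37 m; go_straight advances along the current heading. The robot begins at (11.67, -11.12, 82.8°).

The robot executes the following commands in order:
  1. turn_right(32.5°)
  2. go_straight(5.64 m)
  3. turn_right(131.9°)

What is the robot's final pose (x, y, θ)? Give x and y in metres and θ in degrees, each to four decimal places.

set_pose: (x, y, θ) = (11.6700, -11.1200, 82.8000°), ρ = 1.37
turn_right(32.5°): centre at ρ to the right, rotate −32.5° → (11.9751, -10.4166, 50.3000°)
go_straight(5.64): x += 5.64·cos θ, y += 5.64·sin θ → (15.5778, -6.0772, 50.3000°)
turn_right(131.9°): centre at ρ to the right, rotate −131.9° → (17.9872, -6.7522, -81.6000° ≡ 278.4000°)

(17.9872, -6.7522, 278.4000°)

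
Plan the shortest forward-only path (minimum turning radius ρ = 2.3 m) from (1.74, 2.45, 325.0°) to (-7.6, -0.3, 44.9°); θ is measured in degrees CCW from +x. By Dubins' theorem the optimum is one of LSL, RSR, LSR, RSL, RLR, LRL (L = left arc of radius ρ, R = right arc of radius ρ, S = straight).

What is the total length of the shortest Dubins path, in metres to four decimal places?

18.1106 m

Let ψ = atan2(Δy, Δx) = atan2(-2.75, -9.34) = -163.5939° be the start→goal bearing.
Normalize: d = |goal − start| / ρ = 9.736432/2.3 = 4.233231, α = (θ_start − ψ) mod 360° = 128.5939° = 2.244386 rad, β = (θ_goal − ψ) mod 360° = 208.4939° = 3.638904 rad.
Common terms: sin α = 0.781587, cos α = -0.623796, sin β = -0.477065, cos β = -0.878868, cos(α−β) = 0.175367, d² = 17.920246. Work in radians in the unit-radius frame; every candidate has L = ρ·(t + p + q).
LSL: p² = 2 + d² − 2cos(α−β) + 2d(sin α − sin β) = 30.225841; p = √p² = 5.497803; φ = atan2(cos β − cos α, d + sin α − sin β) = -0.046412 rad; t = (φ − α) mod 2π = 3.992387 rad, q = (β − φ) mod 2π = 3.685316 rad → L = 2.3·(3.992387 + 5.497803 + 3.685316) = 2.3·13.175507 = 30.303665 m
RSR: p² = 2 + d² − 2cos(α−β) + 2d(sin β − sin α) = 8.913184; p = √p² = 2.985496; φ = atan2(cos α − cos β, d − sin α + sin β) = 0.085542 rad; t = (α − φ) mod 2π = 2.158845 rad, q = (φ − β) mod 2π = 2.729823 rad → L = 2.3·(2.158845 + 2.985496 + 2.729823) = 2.3·7.874163 = 18.110574 m
LSR: p² = d² − 2 + 2cos(α−β) + 2d(sin α + sin β) = 18.849211; p = √p² = 4.341568; φ = atan2(−cos α − cos β, d + sin α + sin β) − atan2(−2, p) = 0.751468 rad; t = (φ − α) mod 2π = 4.790267 rad, q = (φ − β) mod 2π = 3.395749 rad → L = 2.3·(4.790267 + 4.341568 + 3.395749) = 2.3·12.527583 = 28.813441 m
RSL: p² = d² − 2 + 2cos(α−β) − 2d(sin α + sin β) = 13.692748; p = √p² = 3.700371; φ = atan2(cos α + cos β, d − sin α − sin β) − atan2(2, p) = -0.860825 rad; t = (α − φ) mod 2π = 3.105211 rad, q = (β − φ) mod 2π = 4.499729 rad → L = 2.3·(3.105211 + 3.700371 + 4.499729) = 2.3·11.305311 = 26.002215 m
RLR: c = (6 − d² + 2cos(α−β) + 2d(sin α − sin β))/8 = -0.114148; p = 2π − arccos c = 4.597992 rad; φ = atan2(cos α − cos β, d − sin α + sin β) = 0.085542 rad; t = (α − φ + p/2) mod 2π = 4.457840 rad, q = (α − β − t + p) mod 2π = 5.028818 rad → L = 2.3·(4.457840 + 4.597992 + 5.028818) = 2.3·14.084651 = 32.394696 m
LRL: c = (6 − d² + 2cos(α−β) − 2d(sin α − sin β))/8 = -2.778230, |c| > 1 → infeasible
Shortest: RSR with L = 18.110574 m ≈ 18.1106 m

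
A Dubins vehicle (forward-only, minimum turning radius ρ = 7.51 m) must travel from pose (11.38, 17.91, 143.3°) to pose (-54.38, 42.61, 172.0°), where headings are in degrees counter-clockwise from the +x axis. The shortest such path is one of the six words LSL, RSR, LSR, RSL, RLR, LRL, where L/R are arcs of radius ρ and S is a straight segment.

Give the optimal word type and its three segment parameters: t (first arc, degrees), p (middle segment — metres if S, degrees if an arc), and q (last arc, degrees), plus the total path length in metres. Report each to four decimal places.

LSL: t = 16.2121°, p = 66.5250 m, q = 12.4879°, L = 70.2868 m

Let ψ = atan2(Δy, Δx) = atan2(24.70, -65.76) = 159.4134° be the start→goal bearing.
Normalize: d = |goal − start| / ρ = 70.245766/7.51 = 9.353631, α = (θ_start − ψ) mod 360° = 343.8866° = 6.001953 rad, β = (θ_goal − ψ) mod 360° = 12.5866° = 0.219678 rad.
Common terms: sin α = -0.277539, cos α = 0.960714, sin β = 0.217915, cos β = 0.975968, cos(α−β) = 0.877146, d² = 87.490405. Work in radians in the unit-radius frame; every candidate has L = ρ·(t + p + q).
LSL: p² = 2 + d² − 2cos(α−β) + 2d(sin α − sin β) = 78.467519; p = √p² = 8.858189; φ = atan2(cos β − cos α, d + sin α − sin β) = 0.001722 rad; t = (φ − α) mod 2π = 0.282954 rad, q = (β − φ) mod 2π = 0.217956 rad → L = 7.51·(0.282954 + 8.858189 + 0.217956) = 7.51·9.359099 = 70.286833 m
RSR: p² = 2 + d² − 2cos(α−β) + 2d(sin β − sin α) = 97.004707; p = √p² = 9.849097; φ = atan2(cos α − cos β, d − sin α + sin β) = -0.001549 rad; t = (α − φ) mod 2π = 6.003502 rad, q = (φ − β) mod 2π = 6.061959 rad → L = 7.51·(6.003502 + 9.849097 + 6.061959) = 7.51·21.914558 = 164.578330 m
LSR: p² = d² − 2 + 2cos(α−β) + 2d(sin α + sin β) = 86.129285; p = √p² = 9.280586; φ = atan2(−cos α − cos β, d + sin α + sin β) − atan2(−2, p) = 0.006818 rad; t = (φ − α) mod 2π = 0.288050 rad, q = (φ − β) mod 2π = 6.070325 rad → L = 7.51·(0.288050 + 9.280586 + 6.070325) = 7.51·15.638962 = 117.448602 m
RSL: p² = d² − 2 + 2cos(α−β) − 2d(sin α + sin β) = 88.360110; p = √p² = 9.400006; φ = atan2(cos α + cos β, d − sin α − sin β) − atan2(2, p) = -0.006731 rad; t = (α − φ) mod 2π = 6.008684 rad, q = (β − φ) mod 2π = 0.226409 rad → L = 7.51·(6.008684 + 9.400006 + 0.226409) = 7.51·15.635099 = 117.419594 m
RLR: c = (6 − d² + 2cos(α−β) + 2d(sin α − sin β))/8 = -11.125588, |c| > 1 → infeasible
LRL: c = (6 − d² + 2cos(α−β) − 2d(sin α − sin β))/8 = -8.808440, |c| > 1 → infeasible
Shortest: LSL with L = 70.286833 m ≈ 70.2868 m
Convert LSL to answer units (arcs ×180/π): t = 0.282954·180/π = 16.2121°, p = ρ·p = 7.51·8.858189 = 66.5250 m, q = 0.217956·180/π = 12.4879°, L = 70.2868 m.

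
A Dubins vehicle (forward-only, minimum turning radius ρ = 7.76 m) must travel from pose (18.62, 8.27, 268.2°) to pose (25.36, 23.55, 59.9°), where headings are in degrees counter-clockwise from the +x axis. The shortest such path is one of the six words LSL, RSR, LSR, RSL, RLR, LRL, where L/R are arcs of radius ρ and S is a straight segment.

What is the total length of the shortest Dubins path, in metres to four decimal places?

Let ψ = atan2(Δy, Δx) = atan2(15.28, 6.74) = 66.1977° be the start→goal bearing.
Normalize: d = |goal − start| / ρ = 16.700479/7.76 = 2.152124, α = (θ_start − ψ) mod 360° = 202.0023° = 3.525604 rad, β = (θ_goal − ψ) mod 360° = 353.7023° = 6.173269 rad.
Common terms: sin α = -0.374643, cos α = -0.927169, sin β = -0.109695, cos β = 0.993965, cos(α−β) = -0.880477, d² = 4.631636. Work in radians in the unit-radius frame; every candidate has L = ρ·(t + p + q).
LSL: p² = 2 + d² − 2cos(α−β) + 2d(sin α − sin β) = 7.252190; p = √p² = 2.692989; φ = atan2(cos β − cos α, d + sin α − sin β) = 0.794315 rad; t = (φ − α) mod 2π = 3.551896 rad, q = (β − φ) mod 2π = 5.378954 rad → L = 7.76·(3.551896 + 2.692989 + 5.378954) = 7.76·11.623839 = 90.200989 m
RSR: p² = 2 + d² − 2cos(α−β) + 2d(sin β − sin α) = 9.532991; p = √p² = 3.087554; φ = atan2(cos α − cos β, d − sin α + sin β) = -0.671574 rad; t = (α − φ) mod 2π = 4.197178 rad, q = (φ − β) mod 2π = 5.721528 rad → L = 7.76·(4.197178 + 3.087554 + 5.721528) = 7.76·13.006260 = 100.928581 m
LSR: p² = d² − 2 + 2cos(α−β) + 2d(sin α + sin β) = -1.214030 < 0 → infeasible
RSL: p² = d² − 2 + 2cos(α−β) − 2d(sin α + sin β) = 2.955393; p = √p² = 1.719126; φ = atan2(cos α + cos β, d − sin α − sin β) − atan2(2, p) = -0.835447 rad; t = (α − φ) mod 2π = 4.361051 rad, q = (β − φ) mod 2π = 0.725530 rad → L = 7.76·(4.361051 + 1.719126 + 0.725530) = 7.76·6.805707 = 52.812284 m
RLR: c = (6 − d² + 2cos(α−β) + 2d(sin α − sin β))/8 = -0.191624; p = 2π − arccos c = 4.519573 rad; φ = atan2(cos α − cos β, d − sin α + sin β) = -0.671574 rad; t = (α − φ + p/2) mod 2π = 0.173779 rad, q = (α − β − t + p) mod 2π = 1.698129 rad → L = 7.76·(0.173779 + 4.519573 + 1.698129) = 7.76·6.391481 = 49.597889 m
LRL: c = (6 − d² + 2cos(α−β) − 2d(sin α − sin β))/8 = 0.093476; p = 2π − arccos c = 4.806002 rad; φ = atan2(cos β − cos α, d + sin α − sin β) = 0.794315 rad; t = (φ − α + p/2) mod 2π = 5.954897 rad, q = (β − α − t + p) mod 2π = 1.498770 rad → L = 7.76·(5.954897 + 4.806002 + 1.498770) = 7.76·12.259668 = 95.135026 m
Shortest: RLR with L = 49.597889 m ≈ 49.5979 m

49.5979 m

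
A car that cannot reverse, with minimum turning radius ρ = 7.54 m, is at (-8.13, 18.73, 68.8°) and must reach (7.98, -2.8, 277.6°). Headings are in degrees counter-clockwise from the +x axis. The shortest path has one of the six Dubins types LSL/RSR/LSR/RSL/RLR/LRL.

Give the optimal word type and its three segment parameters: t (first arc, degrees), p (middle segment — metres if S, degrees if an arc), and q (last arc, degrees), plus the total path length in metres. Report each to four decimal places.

Let ψ = atan2(Δy, Δx) = atan2(-21.53, 16.11) = -53.1940° be the start→goal bearing.
Normalize: d = |goal − start| / ρ = 26.890017/7.54 = 3.566315, α = (θ_start − ψ) mod 360° = 121.9940° = 2.129197 rad, β = (θ_goal − ψ) mod 360° = 330.7940° = 5.773445 rad.
Common terms: sin α = 0.848103, cos α = -0.529831, sin β = -0.487951, cos β = 0.872871, cos(α−β) = -0.876307, d² = 12.718604. Work in radians in the unit-radius frame; every candidate has L = ρ·(t + p + q).
LSL: p² = 2 + d² − 2cos(α−β) + 2d(sin α − sin β) = 26.000797; p = √p² = 5.099098; φ = atan2(cos β − cos α, d + sin α − sin β) = 0.278682 rad; t = (φ − α) mod 2π = 4.432669 rad, q = (β − φ) mod 2π = 5.494763 rad → L = 7.54·(4.432669 + 5.099098 + 5.494763) = 7.54·15.026530 = 113.300040 m
RSR: p² = 2 + d² − 2cos(α−β) + 2d(sin β − sin α) = 6.941638; p = √p² = 2.634699; φ = atan2(cos α − cos β, d − sin α + sin β) = -0.561428 rad; t = (α − φ) mod 2π = 2.690625 rad, q = (φ − β) mod 2π = 6.231498 rad → L = 7.54·(2.690625 + 2.634699 + 6.231498) = 7.54·11.556822 = 87.138437 m
LSR: p² = d² − 2 + 2cos(α−β) + 2d(sin α + sin β) = 11.534827; p = √p² = 3.396296; φ = atan2(−cos α − cos β, d + sin α + sin β) − atan2(−2, p) = 0.445056 rad; t = (φ − α) mod 2π = 4.599044 rad, q = (φ − β) mod 2π = 0.954796 rad → L = 7.54·(4.599044 + 3.396296 + 0.954796) = 7.54·8.950136 = 67.484023 m
RSL: p² = d² − 2 + 2cos(α−β) − 2d(sin α + sin β) = 6.397155; p = √p² = 2.529260; φ = atan2(cos α + cos β, d − sin α − sin β) − atan2(2, p) = -0.562484 rad; t = (α − φ) mod 2π = 2.691681 rad, q = (β − φ) mod 2π = 0.052743 rad → L = 7.54·(2.691681 + 2.529260 + 0.052743) = 7.54·5.273684 = 39.763578 m
RLR: c = (6 − d² + 2cos(α−β) + 2d(sin α − sin β))/8 = 0.132295; p = 2π − arccos c = 4.845073 rad; φ = atan2(cos α − cos β, d − sin α + sin β) = -0.561428 rad; t = (α − φ + p/2) mod 2π = 5.113162 rad, q = (α − β − t + p) mod 2π = 2.370849 rad → L = 7.54·(5.113162 + 4.845073 + 2.370849) = 7.54·12.329084 = 92.961296 m
LRL: c = (6 − d² + 2cos(α−β) − 2d(sin α − sin β))/8 = -2.250100, |c| > 1 → infeasible
Shortest: RSL with L = 39.763578 m ≈ 39.7636 m
Convert RSL to answer units (arcs ×180/π): t = 2.691681·180/π = 154.2220°, p = ρ·p = 7.54·2.529260 = 19.0706 m, q = 0.052743·180/π = 3.0220°, L = 39.7636 m.

RSL: t = 154.2220°, p = 19.0706 m, q = 3.0220°, L = 39.7636 m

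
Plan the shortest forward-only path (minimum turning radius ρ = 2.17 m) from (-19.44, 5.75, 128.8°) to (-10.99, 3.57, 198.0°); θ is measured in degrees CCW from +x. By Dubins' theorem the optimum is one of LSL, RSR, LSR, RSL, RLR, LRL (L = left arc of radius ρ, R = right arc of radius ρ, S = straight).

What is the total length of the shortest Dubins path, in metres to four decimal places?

17.2783 m

Let ψ = atan2(Δy, Δx) = atan2(-2.18, 8.45) = -14.4662° be the start→goal bearing.
Normalize: d = |goal − start| / ρ = 8.726677/2.17 = 4.021510, α = (θ_start − ψ) mod 360° = 143.2662° = 2.500467 rad, β = (θ_goal − ψ) mod 360° = 212.4662° = 3.708235 rad.
Common terms: sin α = 0.598098, cos α = -0.801423, sin β = -0.536802, cos β = -0.843708, cos(α−β) = 0.355107, d² = 16.172546. Work in radians in the unit-radius frame; every candidate has L = ρ·(t + p + q).
LSL: p² = 2 + d² − 2cos(α−β) + 2d(sin α − sin β) = 26.590356; p = √p² = 5.156584; φ = atan2(cos β − cos α, d + sin α − sin β) = -0.008200 rad; t = (φ − α) mod 2π = 3.774518 rad, q = (β − φ) mod 2π = 3.716435 rad → L = 2.17·(3.774518 + 5.156584 + 3.716435) = 2.17·12.647537 = 27.445155 m
RSR: p² = 2 + d² − 2cos(α−β) + 2d(sin β − sin α) = 8.334307; p = √p² = 2.886920; φ = atan2(cos α − cos β, d − sin α + sin β) = 0.014648 rad; t = (α − φ) mod 2π = 2.485819 rad, q = (φ − β) mod 2π = 2.589598 rad → L = 2.17·(2.485819 + 2.886920 + 2.589598) = 2.17·7.962338 = 17.278272 m
LSR: p² = d² − 2 + 2cos(α−β) + 2d(sin α + sin β) = 15.375767; p = √p² = 3.921195; φ = atan2(−cos α − cos β, d + sin α + sin β) − atan2(−2, p) = 0.854694 rad; t = (φ − α) mod 2π = 4.637412 rad, q = (φ − β) mod 2π = 3.429644 rad → L = 2.17·(4.637412 + 3.921195 + 3.429644) = 2.17·11.988251 = 26.014504 m
RSL: p² = d² − 2 + 2cos(α−β) − 2d(sin α + sin β) = 14.389752; p = √p² = 3.793383; φ = atan2(cos α + cos β, d − sin α − sin β) − atan2(2, p) = -0.878921 rad; t = (α − φ) mod 2π = 3.379387 rad, q = (β − φ) mod 2π = 4.587155 rad → L = 2.17·(3.379387 + 3.793383 + 4.587155) = 2.17·11.759925 = 25.519038 m
RLR: c = (6 − d² + 2cos(α−β) + 2d(sin α − sin β))/8 = -0.041788; p = 2π − arccos c = 4.670588 rad; φ = atan2(cos α − cos β, d − sin α + sin β) = 0.014648 rad; t = (α − φ + p/2) mod 2π = 4.821113 rad, q = (α − β − t + p) mod 2π = 4.924893 rad → L = 2.17·(4.821113 + 4.670588 + 4.924893) = 2.17·14.416594 = 31.284009 m
LRL: c = (6 − d² + 2cos(α−β) − 2d(sin α − sin β))/8 = -2.323794, |c| > 1 → infeasible
Shortest: RSR with L = 17.278272 m ≈ 17.2783 m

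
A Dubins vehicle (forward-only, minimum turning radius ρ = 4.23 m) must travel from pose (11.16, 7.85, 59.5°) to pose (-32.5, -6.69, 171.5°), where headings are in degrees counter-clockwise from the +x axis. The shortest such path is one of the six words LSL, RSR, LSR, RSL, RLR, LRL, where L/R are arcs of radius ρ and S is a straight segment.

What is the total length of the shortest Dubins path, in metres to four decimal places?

54.3199 m

Let ψ = atan2(Δy, Δx) = atan2(-14.54, -43.66) = -161.5808° be the start→goal bearing.
Normalize: d = |goal − start| / ρ = 46.017466/4.23 = 10.878834, α = (θ_start − ψ) mod 360° = 221.0808° = 3.858588 rad, β = (θ_goal − ψ) mod 360° = 333.0808° = 5.813357 rad.
Common terms: sin α = -0.657123, cos α = -0.753784, sin β = -0.452734, cos β = 0.891646, cos(α−β) = -0.374607, d² = 118.349021. Work in radians in the unit-radius frame; every candidate has L = ρ·(t + p + q).
LSL: p² = 2 + d² − 2cos(α−β) + 2d(sin α − sin β) = 116.651203; p = √p² = 10.800519; φ = atan2(cos β − cos α, d + sin α − sin β) = 0.152943 rad; t = (φ − α) mod 2π = 2.577540 rad, q = (β − φ) mod 2π = 5.660414 rad → L = 4.23·(2.577540 + 10.800519 + 5.660414) = 4.23·19.038473 = 80.532740 m
RSR: p² = 2 + d² − 2cos(α−β) + 2d(sin β − sin α) = 125.545266; p = √p² = 11.204698; φ = atan2(cos α − cos β, d − sin α + sin β) = -0.147385 rad; t = (α − φ) mod 2π = 4.005973 rad, q = (φ − β) mod 2π = 0.322444 rad → L = 4.23·(4.005973 + 11.204698 + 0.322444) = 4.23·15.533115 = 65.705076 m
LSR: p² = d² − 2 + 2cos(α−β) + 2d(sin α + sin β) = 91.451926; p = √p² = 9.563050; φ = atan2(−cos α − cos β, d + sin α + sin β) − atan2(−2, p) = 0.192055 rad; t = (φ − α) mod 2π = 2.616653 rad, q = (φ − β) mod 2π = 0.661884 rad → L = 4.23·(2.616653 + 9.563050 + 0.661884) = 4.23·12.841587 = 54.319913 m
RSL: p² = d² − 2 + 2cos(α−β) − 2d(sin α + sin β) = 139.747690; p = √p² = 11.821493; φ = atan2(cos α + cos β, d − sin α − sin β) − atan2(2, p) = -0.156098 rad; t = (α − φ) mod 2π = 4.014685 rad, q = (β − φ) mod 2π = 5.969454 rad → L = 4.23·(4.014685 + 11.821493 + 5.969454) = 4.23·21.805632 = 92.237824 m
RLR: c = (6 − d² + 2cos(α−β) + 2d(sin α − sin β))/8 = -14.693158, |c| > 1 → infeasible
LRL: c = (6 − d² + 2cos(α−β) − 2d(sin α − sin β))/8 = -13.581400, |c| > 1 → infeasible
Shortest: LSR with L = 54.319913 m ≈ 54.3199 m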